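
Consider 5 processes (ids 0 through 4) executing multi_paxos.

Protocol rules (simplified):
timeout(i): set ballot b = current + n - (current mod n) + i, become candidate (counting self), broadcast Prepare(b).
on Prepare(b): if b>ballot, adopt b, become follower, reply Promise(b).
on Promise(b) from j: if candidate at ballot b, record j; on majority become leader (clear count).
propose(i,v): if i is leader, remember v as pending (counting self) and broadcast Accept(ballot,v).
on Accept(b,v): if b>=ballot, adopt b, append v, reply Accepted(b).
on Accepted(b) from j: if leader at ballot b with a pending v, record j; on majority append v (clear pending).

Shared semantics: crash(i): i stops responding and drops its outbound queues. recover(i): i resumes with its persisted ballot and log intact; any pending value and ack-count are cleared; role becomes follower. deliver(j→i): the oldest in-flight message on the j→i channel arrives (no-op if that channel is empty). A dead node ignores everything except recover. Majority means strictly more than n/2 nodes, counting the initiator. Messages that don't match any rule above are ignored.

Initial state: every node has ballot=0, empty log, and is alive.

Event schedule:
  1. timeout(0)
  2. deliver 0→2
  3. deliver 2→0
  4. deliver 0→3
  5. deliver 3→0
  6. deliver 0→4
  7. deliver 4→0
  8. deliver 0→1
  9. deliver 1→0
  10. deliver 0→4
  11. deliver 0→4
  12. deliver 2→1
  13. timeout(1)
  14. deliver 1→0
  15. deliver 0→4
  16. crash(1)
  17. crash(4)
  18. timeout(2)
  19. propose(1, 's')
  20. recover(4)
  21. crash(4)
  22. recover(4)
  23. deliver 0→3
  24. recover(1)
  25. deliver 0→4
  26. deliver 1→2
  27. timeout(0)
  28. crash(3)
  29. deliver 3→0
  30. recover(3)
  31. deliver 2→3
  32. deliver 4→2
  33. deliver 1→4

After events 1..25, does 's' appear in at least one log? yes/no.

step 1 timeout(0): 0={cand,b=5,log=-}
step 2 deliver 0→2: 2={foll,b=5,log=-}
step 3 deliver 2→0: —
step 4 deliver 0→3: 3={foll,b=5,log=-}
step 5 deliver 3→0: 0={lead,b=5,log=-}
step 6 deliver 0→4: 4={foll,b=5,log=-}
step 7 deliver 4→0: —
step 8 deliver 0→1: 1={foll,b=5,log=-}
step 9 deliver 1→0: —
step 10 deliver 0→4: —
step 11 deliver 0→4: —
step 12 deliver 2→1: —
step 13 timeout(1): 1={cand,b=11,log=-}
step 14 deliver 1→0: 0={foll,b=11,log=-}
step 15 deliver 0→4: —
step 16 crash(1): 1={✗cand,b=11,log=-}
step 17 crash(4): 4={✗foll,b=5,log=-}
step 18 timeout(2): 2={cand,b=12,log=-}
step 19 propose(1,'s'): —
step 20 recover(4): 4={foll,b=5,log=-}
step 21 crash(4): 4={✗foll,b=5,log=-}
step 22 recover(4): 4={foll,b=5,log=-}
step 23 deliver 0→3: —
step 24 recover(1): 1={foll,b=11,log=-}
step 25 deliver 0→4: —

no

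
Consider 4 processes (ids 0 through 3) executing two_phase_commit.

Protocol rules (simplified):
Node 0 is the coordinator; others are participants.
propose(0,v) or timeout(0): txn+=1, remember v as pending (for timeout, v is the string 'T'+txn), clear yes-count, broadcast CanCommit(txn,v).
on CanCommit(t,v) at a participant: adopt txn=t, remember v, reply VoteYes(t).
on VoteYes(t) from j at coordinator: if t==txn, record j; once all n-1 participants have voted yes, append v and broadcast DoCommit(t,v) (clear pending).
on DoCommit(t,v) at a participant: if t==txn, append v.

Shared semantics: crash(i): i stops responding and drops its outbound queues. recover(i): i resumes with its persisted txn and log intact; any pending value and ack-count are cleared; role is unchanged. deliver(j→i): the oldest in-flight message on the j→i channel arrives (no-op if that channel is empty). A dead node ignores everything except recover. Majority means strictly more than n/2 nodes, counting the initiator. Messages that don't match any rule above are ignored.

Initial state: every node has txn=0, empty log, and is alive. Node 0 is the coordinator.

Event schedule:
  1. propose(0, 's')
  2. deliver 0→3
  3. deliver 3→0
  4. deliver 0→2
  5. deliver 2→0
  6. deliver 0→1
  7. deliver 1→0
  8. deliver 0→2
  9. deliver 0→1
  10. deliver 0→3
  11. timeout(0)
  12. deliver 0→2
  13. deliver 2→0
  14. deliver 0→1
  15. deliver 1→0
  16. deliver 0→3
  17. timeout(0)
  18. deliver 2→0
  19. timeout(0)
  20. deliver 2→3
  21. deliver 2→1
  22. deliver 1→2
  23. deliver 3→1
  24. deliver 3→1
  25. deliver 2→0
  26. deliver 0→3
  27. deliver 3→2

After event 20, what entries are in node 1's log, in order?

s

e1 propose(0,'s'): 0[coor,t=1,-]
e2 deliver 0→3: 3[part,t=1,-]
e3 deliver 3→0: ·
e4 deliver 0→2: 2[part,t=1,-]
e5 deliver 2→0: ·
e6 deliver 0→1: 1[part,t=1,-]
e7 deliver 1→0: 0[coor,t=1,s]
e8 deliver 0→2: 2[part,t=1,s]
e9 deliver 0→1: 1[part,t=1,s]
e10 deliver 0→3: 3[part,t=1,s]
e11 timeout(0): 0[coor,t=2,s]
e12 deliver 0→2: 2[part,t=2,s]
e13 deliver 2→0: ·
e14 deliver 0→1: 1[part,t=2,s]
e15 deliver 1→0: ·
e16 deliver 0→3: 3[part,t=2,s]
e17 timeout(0): 0[coor,t=3,s]
e18 deliver 2→0: ·
e19 timeout(0): 0[coor,t=4,s]
e20 deliver 2→3: ·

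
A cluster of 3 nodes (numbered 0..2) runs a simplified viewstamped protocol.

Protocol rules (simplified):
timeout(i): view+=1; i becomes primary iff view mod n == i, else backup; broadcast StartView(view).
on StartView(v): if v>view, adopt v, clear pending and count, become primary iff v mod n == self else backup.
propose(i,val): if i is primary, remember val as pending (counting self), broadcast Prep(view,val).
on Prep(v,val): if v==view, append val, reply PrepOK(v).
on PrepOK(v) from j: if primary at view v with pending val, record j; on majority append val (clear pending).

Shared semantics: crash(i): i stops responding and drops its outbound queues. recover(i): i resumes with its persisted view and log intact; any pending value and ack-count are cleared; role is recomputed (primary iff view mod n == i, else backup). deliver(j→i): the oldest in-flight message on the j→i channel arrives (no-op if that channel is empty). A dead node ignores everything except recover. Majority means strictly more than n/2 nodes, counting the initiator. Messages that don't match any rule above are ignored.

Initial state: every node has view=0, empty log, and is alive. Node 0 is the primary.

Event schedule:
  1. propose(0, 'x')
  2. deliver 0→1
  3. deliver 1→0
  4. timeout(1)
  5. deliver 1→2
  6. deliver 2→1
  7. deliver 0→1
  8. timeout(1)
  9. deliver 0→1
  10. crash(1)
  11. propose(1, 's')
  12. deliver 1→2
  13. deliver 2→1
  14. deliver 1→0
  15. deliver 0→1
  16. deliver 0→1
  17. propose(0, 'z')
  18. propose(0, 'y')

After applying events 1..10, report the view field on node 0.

[1] propose(0,'x') → ∅
[2] deliver 0→1 → N1(back v0 [x])
[3] deliver 1→0 → N0(prim v0 [x])
[4] timeout(1) → N1(prim v1 [x])
[5] deliver 1→2 → N2(back v1 [-])
[6] deliver 2→1 → ∅
[7] deliver 0→1 → ∅
[8] timeout(1) → N1(back v2 [x])
[9] deliver 0→1 → ∅
[10] crash(1) → N1(✗back v2 [x])

0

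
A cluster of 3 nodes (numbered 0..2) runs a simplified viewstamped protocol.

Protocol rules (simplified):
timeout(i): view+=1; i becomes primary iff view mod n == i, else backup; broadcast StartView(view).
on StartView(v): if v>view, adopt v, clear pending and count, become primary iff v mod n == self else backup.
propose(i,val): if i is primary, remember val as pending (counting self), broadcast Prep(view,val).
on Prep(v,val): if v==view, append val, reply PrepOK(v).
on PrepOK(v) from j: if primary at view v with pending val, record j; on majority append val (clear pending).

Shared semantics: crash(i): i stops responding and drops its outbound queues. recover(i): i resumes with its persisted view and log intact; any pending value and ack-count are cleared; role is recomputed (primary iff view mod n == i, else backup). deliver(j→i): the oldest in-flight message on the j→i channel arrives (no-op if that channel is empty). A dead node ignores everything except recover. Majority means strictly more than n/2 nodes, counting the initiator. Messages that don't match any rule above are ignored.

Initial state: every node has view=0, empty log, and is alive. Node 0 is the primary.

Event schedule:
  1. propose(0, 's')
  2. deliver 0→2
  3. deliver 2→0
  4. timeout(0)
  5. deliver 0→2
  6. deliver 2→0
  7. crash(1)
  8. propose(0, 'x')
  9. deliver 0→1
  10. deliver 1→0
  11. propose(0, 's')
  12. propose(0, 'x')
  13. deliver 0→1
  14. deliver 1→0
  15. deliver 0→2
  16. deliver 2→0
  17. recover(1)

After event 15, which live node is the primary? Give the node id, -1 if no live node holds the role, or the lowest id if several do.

e1 propose(0,'s'): ·
e2 deliver 0→2: 2[back,v=0,s]
e3 deliver 2→0: 0[prim,v=0,s]
e4 timeout(0): 0[back,v=1,s]
e5 deliver 0→2: 2[back,v=1,s]
e6 deliver 2→0: ·
e7 crash(1): 1[✗back,v=0,-]
e8 propose(0,'x'): ·
e9 deliver 0→1: ·
e10 deliver 1→0: ·
e11 propose(0,'s'): ·
e12 propose(0,'x'): ·
e13 deliver 0→1: ·
e14 deliver 1→0: ·
e15 deliver 0→2: ·

-1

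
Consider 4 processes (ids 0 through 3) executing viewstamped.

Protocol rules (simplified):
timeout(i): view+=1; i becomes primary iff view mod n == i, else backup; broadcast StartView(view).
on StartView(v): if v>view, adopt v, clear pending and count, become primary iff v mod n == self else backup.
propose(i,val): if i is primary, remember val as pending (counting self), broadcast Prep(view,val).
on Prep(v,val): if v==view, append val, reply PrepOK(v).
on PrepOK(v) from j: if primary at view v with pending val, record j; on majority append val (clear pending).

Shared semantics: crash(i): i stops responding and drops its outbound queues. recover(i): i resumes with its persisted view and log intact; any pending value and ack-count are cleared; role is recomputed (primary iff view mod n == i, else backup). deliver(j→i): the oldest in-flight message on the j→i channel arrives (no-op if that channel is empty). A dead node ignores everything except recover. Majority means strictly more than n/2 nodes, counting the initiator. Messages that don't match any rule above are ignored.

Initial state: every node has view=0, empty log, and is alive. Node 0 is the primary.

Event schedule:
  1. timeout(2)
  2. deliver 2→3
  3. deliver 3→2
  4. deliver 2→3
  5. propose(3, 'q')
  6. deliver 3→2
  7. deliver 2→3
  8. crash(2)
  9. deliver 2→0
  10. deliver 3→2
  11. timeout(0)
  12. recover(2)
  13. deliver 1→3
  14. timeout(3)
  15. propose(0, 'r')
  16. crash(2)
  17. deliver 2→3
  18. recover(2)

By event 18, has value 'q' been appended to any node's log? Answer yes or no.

no

e1 timeout(2): 2[back,v=1,-]
e2 deliver 2→3: 3[back,v=1,-]
e3 deliver 3→2: ·
e4 deliver 2→3: ·
e5 propose(3,'q'): ·
e6 deliver 3→2: ·
e7 deliver 2→3: ·
e8 crash(2): 2[✗back,v=1,-]
e9 deliver 2→0: ·
e10 deliver 3→2: ·
e11 timeout(0): 0[back,v=1,-]
e12 recover(2): 2[back,v=1,-]
e13 deliver 1→3: ·
e14 timeout(3): 3[back,v=2,-]
e15 propose(0,'r'): ·
e16 crash(2): 2[✗back,v=1,-]
e17 deliver 2→3: ·
e18 recover(2): 2[back,v=1,-]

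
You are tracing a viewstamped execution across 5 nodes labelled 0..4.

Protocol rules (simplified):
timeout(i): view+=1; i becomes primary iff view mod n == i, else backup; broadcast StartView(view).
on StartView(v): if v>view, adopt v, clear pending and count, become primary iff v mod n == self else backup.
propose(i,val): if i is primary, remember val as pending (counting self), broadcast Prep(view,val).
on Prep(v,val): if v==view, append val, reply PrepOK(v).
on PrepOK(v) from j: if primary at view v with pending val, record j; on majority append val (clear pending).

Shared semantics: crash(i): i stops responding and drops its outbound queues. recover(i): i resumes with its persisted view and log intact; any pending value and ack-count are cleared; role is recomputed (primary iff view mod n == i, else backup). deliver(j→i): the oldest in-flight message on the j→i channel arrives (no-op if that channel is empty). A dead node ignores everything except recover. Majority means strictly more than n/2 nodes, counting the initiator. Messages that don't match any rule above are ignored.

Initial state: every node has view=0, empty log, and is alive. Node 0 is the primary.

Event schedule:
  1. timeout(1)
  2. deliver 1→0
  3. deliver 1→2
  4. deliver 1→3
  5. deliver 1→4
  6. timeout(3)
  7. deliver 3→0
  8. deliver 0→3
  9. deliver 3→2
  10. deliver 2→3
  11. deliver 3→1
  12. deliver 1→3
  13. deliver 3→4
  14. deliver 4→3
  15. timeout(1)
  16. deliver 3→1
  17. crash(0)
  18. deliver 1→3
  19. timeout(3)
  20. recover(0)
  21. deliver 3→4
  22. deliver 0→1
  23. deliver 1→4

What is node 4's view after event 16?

2

e1 timeout(1): 1[prim,v=1,-]
e2 deliver 1→0: 0[back,v=1,-]
e3 deliver 1→2: 2[back,v=1,-]
e4 deliver 1→3: 3[back,v=1,-]
e5 deliver 1→4: 4[back,v=1,-]
e6 timeout(3): 3[back,v=2,-]
e7 deliver 3→0: 0[back,v=2,-]
e8 deliver 0→3: ·
e9 deliver 3→2: 2[prim,v=2,-]
e10 deliver 2→3: ·
e11 deliver 3→1: 1[back,v=2,-]
e12 deliver 1→3: ·
e13 deliver 3→4: 4[back,v=2,-]
e14 deliver 4→3: ·
e15 timeout(1): 1[back,v=3,-]
e16 deliver 3→1: ·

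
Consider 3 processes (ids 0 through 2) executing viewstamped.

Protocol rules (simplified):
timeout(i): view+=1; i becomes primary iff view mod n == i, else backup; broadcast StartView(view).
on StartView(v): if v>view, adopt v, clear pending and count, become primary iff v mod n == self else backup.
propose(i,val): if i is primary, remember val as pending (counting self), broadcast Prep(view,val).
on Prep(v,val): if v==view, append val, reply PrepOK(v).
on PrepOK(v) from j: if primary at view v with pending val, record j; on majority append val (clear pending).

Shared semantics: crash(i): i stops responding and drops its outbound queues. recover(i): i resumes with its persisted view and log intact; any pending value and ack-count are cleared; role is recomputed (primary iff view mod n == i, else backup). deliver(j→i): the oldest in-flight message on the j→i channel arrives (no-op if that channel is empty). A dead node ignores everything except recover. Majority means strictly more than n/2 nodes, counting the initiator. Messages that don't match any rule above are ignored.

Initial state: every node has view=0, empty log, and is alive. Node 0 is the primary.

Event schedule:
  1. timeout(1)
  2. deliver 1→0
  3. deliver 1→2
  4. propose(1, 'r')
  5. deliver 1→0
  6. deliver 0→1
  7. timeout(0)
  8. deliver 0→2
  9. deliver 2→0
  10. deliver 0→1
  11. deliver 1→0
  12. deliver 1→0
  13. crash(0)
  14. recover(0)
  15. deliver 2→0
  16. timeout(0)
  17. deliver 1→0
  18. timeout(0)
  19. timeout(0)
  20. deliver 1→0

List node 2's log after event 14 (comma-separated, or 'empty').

empty

after 1 — timeout(1): n1:prim/v1/[-]
after 2 — deliver 1→0: n0:back/v1/[-]
after 3 — deliver 1→2: n2:back/v1/[-]
after 4 — propose(1,'r'): ·
after 5 — deliver 1→0: n0:back/v1/[r]
after 6 — deliver 0→1: n1:prim/v1/[r]
after 7 — timeout(0): n0:back/v2/[r]
after 8 — deliver 0→2: n2:prim/v2/[-]
after 9 — deliver 2→0: ·
after 10 — deliver 0→1: n1:back/v2/[r]
after 11 — deliver 1→0: ·
after 12 — deliver 1→0: ·
after 13 — crash(0): n0:✗back/v2/[r]
after 14 — recover(0): n0:back/v2/[r]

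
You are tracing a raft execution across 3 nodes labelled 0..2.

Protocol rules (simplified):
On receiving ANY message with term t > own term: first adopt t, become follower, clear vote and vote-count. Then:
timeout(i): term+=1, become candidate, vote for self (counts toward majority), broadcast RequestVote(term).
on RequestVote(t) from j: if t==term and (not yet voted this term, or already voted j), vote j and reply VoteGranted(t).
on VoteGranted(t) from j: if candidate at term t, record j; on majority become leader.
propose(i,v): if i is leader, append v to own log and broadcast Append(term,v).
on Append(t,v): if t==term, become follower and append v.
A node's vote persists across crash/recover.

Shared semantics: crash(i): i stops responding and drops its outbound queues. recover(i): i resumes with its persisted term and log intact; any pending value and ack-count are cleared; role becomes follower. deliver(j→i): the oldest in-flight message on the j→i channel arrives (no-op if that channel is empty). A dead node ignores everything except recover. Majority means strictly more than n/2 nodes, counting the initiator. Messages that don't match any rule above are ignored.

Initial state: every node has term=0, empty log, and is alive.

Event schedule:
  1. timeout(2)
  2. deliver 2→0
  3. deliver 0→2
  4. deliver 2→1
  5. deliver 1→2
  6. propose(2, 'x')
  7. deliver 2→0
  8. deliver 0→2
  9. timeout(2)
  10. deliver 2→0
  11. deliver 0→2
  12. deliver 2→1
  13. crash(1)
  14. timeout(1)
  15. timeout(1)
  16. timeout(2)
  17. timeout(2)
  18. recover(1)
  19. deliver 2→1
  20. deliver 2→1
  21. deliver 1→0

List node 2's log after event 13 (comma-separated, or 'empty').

x

[1] timeout(2) → N2(cand t1 [-])
[2] deliver 2→0 → N0(foll t1 [-])
[3] deliver 0→2 → N2(lead t1 [-])
[4] deliver 2→1 → N1(foll t1 [-])
[5] deliver 1→2 → ∅
[6] propose(2,'x') → N2(lead t1 [x])
[7] deliver 2→0 → N0(foll t1 [x])
[8] deliver 0→2 → ∅
[9] timeout(2) → N2(cand t2 [x])
[10] deliver 2→0 → N0(foll t2 [x])
[11] deliver 0→2 → N2(lead t2 [x])
[12] deliver 2→1 → N1(foll t1 [x])
[13] crash(1) → N1(✗foll t1 [x])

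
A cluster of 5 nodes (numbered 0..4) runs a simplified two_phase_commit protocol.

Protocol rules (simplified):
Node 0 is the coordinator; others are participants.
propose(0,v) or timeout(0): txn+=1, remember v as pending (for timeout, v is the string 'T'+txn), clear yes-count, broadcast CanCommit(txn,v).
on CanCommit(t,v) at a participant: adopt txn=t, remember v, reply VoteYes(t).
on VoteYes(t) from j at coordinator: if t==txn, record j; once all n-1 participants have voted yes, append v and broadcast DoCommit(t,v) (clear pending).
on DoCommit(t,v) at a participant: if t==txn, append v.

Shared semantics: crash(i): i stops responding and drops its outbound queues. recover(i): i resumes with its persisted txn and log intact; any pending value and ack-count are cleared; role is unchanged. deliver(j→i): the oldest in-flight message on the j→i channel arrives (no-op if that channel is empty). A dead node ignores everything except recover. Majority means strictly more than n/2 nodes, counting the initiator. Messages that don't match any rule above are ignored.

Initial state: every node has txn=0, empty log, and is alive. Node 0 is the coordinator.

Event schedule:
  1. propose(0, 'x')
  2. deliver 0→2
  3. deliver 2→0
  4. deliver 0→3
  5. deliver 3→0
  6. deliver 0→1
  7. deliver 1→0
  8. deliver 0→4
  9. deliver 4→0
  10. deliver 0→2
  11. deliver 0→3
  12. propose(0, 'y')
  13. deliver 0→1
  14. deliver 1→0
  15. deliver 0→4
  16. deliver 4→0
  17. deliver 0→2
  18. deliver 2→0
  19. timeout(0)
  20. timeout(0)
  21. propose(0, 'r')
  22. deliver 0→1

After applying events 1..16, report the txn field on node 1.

1. propose(0,'x'):  <0:coor t1 ->
2. deliver 0→2:  <2:part t1 ->
3. deliver 2→0:  nop
4. deliver 0→3:  <3:part t1 ->
5. deliver 3→0:  nop
6. deliver 0→1:  <1:part t1 ->
7. deliver 1→0:  nop
8. deliver 0→4:  <4:part t1 ->
9. deliver 4→0:  <0:coor t1 x>
10. deliver 0→2:  <2:part t1 x>
11. deliver 0→3:  <3:part t1 x>
12. propose(0,'y'):  <0:coor t2 x>
13. deliver 0→1:  <1:part t1 x>
14. deliver 1→0:  nop
15. deliver 0→4:  <4:part t1 x>
16. deliver 4→0:  nop

1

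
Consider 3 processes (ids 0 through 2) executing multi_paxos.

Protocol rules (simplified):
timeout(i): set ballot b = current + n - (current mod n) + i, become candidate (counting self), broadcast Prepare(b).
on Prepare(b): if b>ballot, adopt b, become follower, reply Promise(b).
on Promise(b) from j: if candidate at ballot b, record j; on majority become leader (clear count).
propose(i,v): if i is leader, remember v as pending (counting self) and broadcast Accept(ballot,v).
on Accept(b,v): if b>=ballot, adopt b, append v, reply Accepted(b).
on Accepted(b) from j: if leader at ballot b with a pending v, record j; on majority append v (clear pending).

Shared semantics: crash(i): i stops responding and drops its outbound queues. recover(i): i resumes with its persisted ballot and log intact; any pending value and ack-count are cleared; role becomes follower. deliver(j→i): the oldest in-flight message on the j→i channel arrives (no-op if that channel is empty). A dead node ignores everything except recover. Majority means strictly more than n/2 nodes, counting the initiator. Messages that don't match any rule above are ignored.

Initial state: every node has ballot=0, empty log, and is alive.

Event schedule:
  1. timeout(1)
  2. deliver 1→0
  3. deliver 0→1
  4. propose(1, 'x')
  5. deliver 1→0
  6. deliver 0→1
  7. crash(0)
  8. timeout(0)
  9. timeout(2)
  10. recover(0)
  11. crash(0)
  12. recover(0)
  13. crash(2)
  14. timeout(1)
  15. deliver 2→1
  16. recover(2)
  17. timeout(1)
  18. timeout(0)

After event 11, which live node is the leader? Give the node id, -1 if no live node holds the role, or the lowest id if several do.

1

e1 timeout(1): 1[cand,b=4,-]
e2 deliver 1→0: 0[foll,b=4,-]
e3 deliver 0→1: 1[lead,b=4,-]
e4 propose(1,'x'): ·
e5 deliver 1→0: 0[foll,b=4,x]
e6 deliver 0→1: 1[lead,b=4,x]
e7 crash(0): 0[✗foll,b=4,x]
e8 timeout(0): ·
e9 timeout(2): 2[cand,b=5,-]
e10 recover(0): 0[foll,b=4,x]
e11 crash(0): 0[✗foll,b=4,x]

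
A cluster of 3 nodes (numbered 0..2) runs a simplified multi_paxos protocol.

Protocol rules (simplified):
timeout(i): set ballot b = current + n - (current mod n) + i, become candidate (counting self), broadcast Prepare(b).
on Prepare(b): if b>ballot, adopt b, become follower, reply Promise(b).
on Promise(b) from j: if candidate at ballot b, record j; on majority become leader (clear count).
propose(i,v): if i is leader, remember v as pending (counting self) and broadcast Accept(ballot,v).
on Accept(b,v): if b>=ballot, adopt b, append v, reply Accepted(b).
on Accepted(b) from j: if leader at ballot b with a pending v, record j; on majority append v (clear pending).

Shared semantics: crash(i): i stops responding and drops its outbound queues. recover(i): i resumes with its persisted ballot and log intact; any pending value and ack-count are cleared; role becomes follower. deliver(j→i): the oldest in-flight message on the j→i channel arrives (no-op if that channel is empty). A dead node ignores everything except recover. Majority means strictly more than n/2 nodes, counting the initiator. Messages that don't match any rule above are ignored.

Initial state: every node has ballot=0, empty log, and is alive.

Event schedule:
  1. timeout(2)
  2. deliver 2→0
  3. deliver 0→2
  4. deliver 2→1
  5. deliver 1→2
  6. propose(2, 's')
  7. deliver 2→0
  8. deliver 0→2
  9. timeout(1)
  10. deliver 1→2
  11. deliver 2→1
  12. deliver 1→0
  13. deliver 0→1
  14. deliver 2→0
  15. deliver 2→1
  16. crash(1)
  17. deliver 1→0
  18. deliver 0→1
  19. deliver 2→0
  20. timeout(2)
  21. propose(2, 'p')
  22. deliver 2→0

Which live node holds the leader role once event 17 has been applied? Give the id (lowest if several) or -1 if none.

1. timeout(2):  <2:cand b5 ->
2. deliver 2→0:  <0:foll b5 ->
3. deliver 0→2:  <2:lead b5 ->
4. deliver 2→1:  <1:foll b5 ->
5. deliver 1→2:  nop
6. propose(2,'s'):  nop
7. deliver 2→0:  <0:foll b5 s>
8. deliver 0→2:  <2:lead b5 s>
9. timeout(1):  <1:cand b7 ->
10. deliver 1→2:  <2:foll b7 s>
11. deliver 2→1:  nop
12. deliver 1→0:  <0:foll b7 s>
13. deliver 0→1:  <1:lead b7 ->
14. deliver 2→0:  nop
15. deliver 2→1:  nop
16. crash(1):  <1:✗lead b7 ->
17. deliver 1→0:  nop

-1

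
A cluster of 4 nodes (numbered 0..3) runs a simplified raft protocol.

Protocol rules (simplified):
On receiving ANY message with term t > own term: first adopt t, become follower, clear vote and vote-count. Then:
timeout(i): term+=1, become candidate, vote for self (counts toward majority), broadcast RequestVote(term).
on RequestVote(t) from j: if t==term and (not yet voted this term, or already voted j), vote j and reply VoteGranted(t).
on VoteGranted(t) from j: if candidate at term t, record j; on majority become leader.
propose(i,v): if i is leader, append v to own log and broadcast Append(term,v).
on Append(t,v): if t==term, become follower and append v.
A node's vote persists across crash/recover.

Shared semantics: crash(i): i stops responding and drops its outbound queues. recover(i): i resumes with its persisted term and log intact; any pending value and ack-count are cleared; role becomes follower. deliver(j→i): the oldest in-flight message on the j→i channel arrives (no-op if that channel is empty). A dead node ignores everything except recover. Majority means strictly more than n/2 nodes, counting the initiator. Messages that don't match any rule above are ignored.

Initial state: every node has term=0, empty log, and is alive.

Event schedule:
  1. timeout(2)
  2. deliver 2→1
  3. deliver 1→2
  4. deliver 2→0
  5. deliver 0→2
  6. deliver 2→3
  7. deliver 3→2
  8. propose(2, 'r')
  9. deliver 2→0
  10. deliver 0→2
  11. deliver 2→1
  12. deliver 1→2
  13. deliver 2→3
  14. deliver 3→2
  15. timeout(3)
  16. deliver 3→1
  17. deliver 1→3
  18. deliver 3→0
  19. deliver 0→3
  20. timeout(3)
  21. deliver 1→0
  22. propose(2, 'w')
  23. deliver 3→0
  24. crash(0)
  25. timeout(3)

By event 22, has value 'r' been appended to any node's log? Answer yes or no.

[1] timeout(2) → N2(cand t1 [-])
[2] deliver 2→1 → N1(foll t1 [-])
[3] deliver 1→2 → ∅
[4] deliver 2→0 → N0(foll t1 [-])
[5] deliver 0→2 → N2(lead t1 [-])
[6] deliver 2→3 → N3(foll t1 [-])
[7] deliver 3→2 → ∅
[8] propose(2,'r') → N2(lead t1 [r])
[9] deliver 2→0 → N0(foll t1 [r])
[10] deliver 0→2 → ∅
[11] deliver 2→1 → N1(foll t1 [r])
[12] deliver 1→2 → ∅
[13] deliver 2→3 → N3(foll t1 [r])
[14] deliver 3→2 → ∅
[15] timeout(3) → N3(cand t2 [r])
[16] deliver 3→1 → N1(foll t2 [r])
[17] deliver 1→3 → ∅
[18] deliver 3→0 → N0(foll t2 [r])
[19] deliver 0→3 → N3(lead t2 [r])
[20] timeout(3) → N3(cand t3 [r])
[21] deliver 1→0 → ∅
[22] propose(2,'w') → N2(lead t1 [r,w])

yes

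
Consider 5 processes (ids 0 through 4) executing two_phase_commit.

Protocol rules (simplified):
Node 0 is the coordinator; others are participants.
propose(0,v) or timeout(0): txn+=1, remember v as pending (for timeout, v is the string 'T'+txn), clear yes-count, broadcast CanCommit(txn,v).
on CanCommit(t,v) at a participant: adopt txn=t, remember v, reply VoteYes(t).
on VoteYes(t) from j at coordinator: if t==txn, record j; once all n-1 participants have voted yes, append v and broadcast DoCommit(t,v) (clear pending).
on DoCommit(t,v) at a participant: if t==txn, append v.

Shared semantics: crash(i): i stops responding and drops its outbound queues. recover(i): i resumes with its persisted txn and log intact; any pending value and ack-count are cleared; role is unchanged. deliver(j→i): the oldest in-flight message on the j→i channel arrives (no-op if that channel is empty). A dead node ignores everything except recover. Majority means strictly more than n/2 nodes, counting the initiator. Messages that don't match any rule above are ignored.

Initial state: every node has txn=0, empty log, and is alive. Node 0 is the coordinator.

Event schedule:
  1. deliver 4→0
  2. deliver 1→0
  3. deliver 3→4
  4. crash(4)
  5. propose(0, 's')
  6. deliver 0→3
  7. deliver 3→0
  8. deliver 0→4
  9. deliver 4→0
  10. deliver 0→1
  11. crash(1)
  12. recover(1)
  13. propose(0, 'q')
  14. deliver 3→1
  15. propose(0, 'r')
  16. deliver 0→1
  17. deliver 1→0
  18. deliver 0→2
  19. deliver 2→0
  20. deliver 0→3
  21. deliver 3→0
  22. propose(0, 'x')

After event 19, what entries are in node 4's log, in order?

1. deliver 4→0:  nop
2. deliver 1→0:  nop
3. deliver 3→4:  nop
4. crash(4):  <4:✗part t0 ->
5. propose(0,'s'):  <0:coor t1 ->
6. deliver 0→3:  <3:part t1 ->
7. deliver 3→0:  nop
8. deliver 0→4:  nop
9. deliver 4→0:  nop
10. deliver 0→1:  <1:part t1 ->
11. crash(1):  <1:✗part t1 ->
12. recover(1):  <1:part t1 ->
13. propose(0,'q'):  <0:coor t2 ->
14. deliver 3→1:  nop
15. propose(0,'r'):  <0:coor t3 ->
16. deliver 0→1:  <1:part t2 ->
17. deliver 1→0:  nop
18. deliver 0→2:  <2:part t1 ->
19. deliver 2→0:  nop

empty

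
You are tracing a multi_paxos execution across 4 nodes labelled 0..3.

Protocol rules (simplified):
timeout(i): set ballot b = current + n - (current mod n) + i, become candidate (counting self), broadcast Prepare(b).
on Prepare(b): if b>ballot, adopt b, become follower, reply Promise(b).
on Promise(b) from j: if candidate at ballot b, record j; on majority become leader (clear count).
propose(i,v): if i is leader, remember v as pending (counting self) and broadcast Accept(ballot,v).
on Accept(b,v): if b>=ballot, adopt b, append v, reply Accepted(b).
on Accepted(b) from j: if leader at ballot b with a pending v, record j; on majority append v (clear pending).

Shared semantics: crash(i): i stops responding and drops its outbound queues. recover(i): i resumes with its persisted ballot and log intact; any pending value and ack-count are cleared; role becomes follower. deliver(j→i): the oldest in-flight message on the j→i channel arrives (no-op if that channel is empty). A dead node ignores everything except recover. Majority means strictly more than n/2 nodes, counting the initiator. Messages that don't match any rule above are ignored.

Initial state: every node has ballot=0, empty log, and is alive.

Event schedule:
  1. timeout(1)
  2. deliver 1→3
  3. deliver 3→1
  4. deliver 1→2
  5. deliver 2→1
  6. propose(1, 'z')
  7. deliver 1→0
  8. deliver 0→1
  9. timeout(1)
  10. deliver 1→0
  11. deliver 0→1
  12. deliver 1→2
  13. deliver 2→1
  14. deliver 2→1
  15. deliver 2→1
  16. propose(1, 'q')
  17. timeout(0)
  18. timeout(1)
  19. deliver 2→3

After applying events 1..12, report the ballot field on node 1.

9

after 1 — timeout(1): n1:cand/b5/[-]
after 2 — deliver 1→3: n3:foll/b5/[-]
after 3 — deliver 3→1: ·
after 4 — deliver 1→2: n2:foll/b5/[-]
after 5 — deliver 2→1: n1:lead/b5/[-]
after 6 — propose(1,'z'): ·
after 7 — deliver 1→0: n0:foll/b5/[-]
after 8 — deliver 0→1: ·
after 9 — timeout(1): n1:cand/b9/[-]
after 10 — deliver 1→0: n0:foll/b5/[z]
after 11 — deliver 0→1: ·
after 12 — deliver 1→2: n2:foll/b5/[z]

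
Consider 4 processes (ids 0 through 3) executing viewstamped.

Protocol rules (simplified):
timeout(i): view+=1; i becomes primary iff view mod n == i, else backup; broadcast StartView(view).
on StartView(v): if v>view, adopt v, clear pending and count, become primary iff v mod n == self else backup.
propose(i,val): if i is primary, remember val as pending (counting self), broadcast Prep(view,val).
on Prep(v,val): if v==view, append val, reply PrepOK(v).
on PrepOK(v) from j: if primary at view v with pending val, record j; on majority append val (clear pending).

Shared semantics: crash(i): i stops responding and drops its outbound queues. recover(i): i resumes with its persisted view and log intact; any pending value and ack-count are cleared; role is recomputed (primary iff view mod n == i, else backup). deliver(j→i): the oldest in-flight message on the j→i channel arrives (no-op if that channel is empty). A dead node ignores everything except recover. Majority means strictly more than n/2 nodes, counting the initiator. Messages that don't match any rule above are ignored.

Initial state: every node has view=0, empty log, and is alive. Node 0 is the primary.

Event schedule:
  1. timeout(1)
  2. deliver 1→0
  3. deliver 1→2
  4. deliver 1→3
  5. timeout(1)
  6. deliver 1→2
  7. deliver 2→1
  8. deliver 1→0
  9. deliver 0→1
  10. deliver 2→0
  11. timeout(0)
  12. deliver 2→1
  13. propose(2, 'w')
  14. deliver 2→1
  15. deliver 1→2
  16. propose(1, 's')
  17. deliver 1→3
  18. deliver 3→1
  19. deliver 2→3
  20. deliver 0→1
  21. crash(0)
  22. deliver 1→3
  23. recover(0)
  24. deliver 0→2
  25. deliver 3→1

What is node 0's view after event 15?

3

step 1 timeout(1): 1={prim,v=1,log=-}
step 2 deliver 1→0: 0={back,v=1,log=-}
step 3 deliver 1→2: 2={back,v=1,log=-}
step 4 deliver 1→3: 3={back,v=1,log=-}
step 5 timeout(1): 1={back,v=2,log=-}
step 6 deliver 1→2: 2={prim,v=2,log=-}
step 7 deliver 2→1: —
step 8 deliver 1→0: 0={back,v=2,log=-}
step 9 deliver 0→1: —
step 10 deliver 2→0: —
step 11 timeout(0): 0={back,v=3,log=-}
step 12 deliver 2→1: —
step 13 propose(2,'w'): —
step 14 deliver 2→1: 1={back,v=2,log=w}
step 15 deliver 1→2: —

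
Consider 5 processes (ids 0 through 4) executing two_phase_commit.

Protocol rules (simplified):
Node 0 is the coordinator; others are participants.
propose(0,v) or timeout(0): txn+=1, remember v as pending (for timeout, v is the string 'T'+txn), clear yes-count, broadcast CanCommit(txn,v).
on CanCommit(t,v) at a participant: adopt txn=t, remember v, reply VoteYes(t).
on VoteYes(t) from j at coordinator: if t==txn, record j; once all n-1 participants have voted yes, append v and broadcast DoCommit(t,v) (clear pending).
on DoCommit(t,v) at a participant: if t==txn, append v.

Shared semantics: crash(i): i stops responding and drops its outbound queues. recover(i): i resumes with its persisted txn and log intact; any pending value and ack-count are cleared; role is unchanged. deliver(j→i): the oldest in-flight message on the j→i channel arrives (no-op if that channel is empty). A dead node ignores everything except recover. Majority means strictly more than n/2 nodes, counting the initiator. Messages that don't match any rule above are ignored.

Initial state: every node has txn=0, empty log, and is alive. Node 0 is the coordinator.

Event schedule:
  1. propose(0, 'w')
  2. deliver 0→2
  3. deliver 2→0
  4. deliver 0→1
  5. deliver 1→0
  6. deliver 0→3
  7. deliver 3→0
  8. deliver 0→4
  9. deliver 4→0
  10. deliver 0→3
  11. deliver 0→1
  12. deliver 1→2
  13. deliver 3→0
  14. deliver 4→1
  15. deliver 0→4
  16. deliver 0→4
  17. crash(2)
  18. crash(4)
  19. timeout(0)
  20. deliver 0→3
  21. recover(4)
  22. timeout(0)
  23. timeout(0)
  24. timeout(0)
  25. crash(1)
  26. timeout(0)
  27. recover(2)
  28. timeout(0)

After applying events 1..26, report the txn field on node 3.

after 1 — propose(0,'w'): n0:coor/t1/[-]
after 2 — deliver 0→2: n2:part/t1/[-]
after 3 — deliver 2→0: ·
after 4 — deliver 0→1: n1:part/t1/[-]
after 5 — deliver 1→0: ·
after 6 — deliver 0→3: n3:part/t1/[-]
after 7 — deliver 3→0: ·
after 8 — deliver 0→4: n4:part/t1/[-]
after 9 — deliver 4→0: n0:coor/t1/[w]
after 10 — deliver 0→3: n3:part/t1/[w]
after 11 — deliver 0→1: n1:part/t1/[w]
after 12 — deliver 1→2: ·
after 13 — deliver 3→0: ·
after 14 — deliver 4→1: ·
after 15 — deliver 0→4: n4:part/t1/[w]
after 16 — deliver 0→4: ·
after 17 — crash(2): n2:✗part/t1/[-]
after 18 — crash(4): n4:✗part/t1/[w]
after 19 — timeout(0): n0:coor/t2/[w]
after 20 — deliver 0→3: n3:part/t2/[w]
after 21 — recover(4): n4:part/t1/[w]
after 22 — timeout(0): n0:coor/t3/[w]
after 23 — timeout(0): n0:coor/t4/[w]
after 24 — timeout(0): n0:coor/t5/[w]
after 25 — crash(1): n1:✗part/t1/[w]
after 26 — timeout(0): n0:coor/t6/[w]

2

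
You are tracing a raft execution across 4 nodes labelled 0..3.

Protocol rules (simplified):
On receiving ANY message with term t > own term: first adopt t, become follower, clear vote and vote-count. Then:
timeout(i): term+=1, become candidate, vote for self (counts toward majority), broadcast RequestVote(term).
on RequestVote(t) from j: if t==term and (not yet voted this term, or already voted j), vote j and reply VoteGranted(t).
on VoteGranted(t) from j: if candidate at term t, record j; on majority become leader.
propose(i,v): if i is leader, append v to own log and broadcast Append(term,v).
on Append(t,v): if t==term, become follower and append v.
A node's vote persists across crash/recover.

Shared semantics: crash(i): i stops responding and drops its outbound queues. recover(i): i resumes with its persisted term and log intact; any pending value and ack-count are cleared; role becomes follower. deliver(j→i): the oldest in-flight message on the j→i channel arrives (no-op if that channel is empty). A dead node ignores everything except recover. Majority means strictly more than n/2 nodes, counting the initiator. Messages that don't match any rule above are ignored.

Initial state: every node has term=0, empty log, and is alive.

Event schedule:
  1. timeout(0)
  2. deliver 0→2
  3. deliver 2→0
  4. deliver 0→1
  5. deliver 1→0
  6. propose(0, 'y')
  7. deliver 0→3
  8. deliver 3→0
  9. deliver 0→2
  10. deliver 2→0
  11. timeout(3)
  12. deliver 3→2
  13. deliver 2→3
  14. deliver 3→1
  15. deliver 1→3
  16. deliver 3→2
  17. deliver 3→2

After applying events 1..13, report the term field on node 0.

step 1 timeout(0): 0={cand,t=1,log=-}
step 2 deliver 0→2: 2={foll,t=1,log=-}
step 3 deliver 2→0: —
step 4 deliver 0→1: 1={foll,t=1,log=-}
step 5 deliver 1→0: 0={lead,t=1,log=-}
step 6 propose(0,'y'): 0={lead,t=1,log=y}
step 7 deliver 0→3: 3={foll,t=1,log=-}
step 8 deliver 3→0: —
step 9 deliver 0→2: 2={foll,t=1,log=y}
step 10 deliver 2→0: —
step 11 timeout(3): 3={cand,t=2,log=-}
step 12 deliver 3→2: 2={foll,t=2,log=y}
step 13 deliver 2→3: —

1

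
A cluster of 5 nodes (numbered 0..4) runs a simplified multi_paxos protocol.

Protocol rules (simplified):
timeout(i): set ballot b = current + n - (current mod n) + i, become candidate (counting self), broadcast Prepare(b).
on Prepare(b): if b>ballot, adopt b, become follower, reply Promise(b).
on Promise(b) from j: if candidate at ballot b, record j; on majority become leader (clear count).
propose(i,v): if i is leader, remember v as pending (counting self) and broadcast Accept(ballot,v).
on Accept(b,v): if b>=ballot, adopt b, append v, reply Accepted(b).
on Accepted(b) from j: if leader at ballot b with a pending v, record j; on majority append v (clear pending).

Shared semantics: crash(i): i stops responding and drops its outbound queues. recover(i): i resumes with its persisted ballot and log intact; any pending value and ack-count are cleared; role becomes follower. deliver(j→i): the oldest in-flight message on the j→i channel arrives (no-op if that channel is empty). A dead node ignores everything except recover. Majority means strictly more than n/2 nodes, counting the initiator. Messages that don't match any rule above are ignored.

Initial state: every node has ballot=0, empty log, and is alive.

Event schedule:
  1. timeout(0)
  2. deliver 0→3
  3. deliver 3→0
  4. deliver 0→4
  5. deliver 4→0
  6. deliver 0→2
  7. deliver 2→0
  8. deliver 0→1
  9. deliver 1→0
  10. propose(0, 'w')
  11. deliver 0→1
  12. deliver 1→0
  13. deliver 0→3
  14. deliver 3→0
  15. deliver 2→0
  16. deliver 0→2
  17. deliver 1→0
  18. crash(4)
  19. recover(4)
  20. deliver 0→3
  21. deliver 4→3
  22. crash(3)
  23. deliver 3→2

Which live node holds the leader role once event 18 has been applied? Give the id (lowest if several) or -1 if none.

step 1 timeout(0): 0={cand,b=5,log=-}
step 2 deliver 0→3: 3={foll,b=5,log=-}
step 3 deliver 3→0: —
step 4 deliver 0→4: 4={foll,b=5,log=-}
step 5 deliver 4→0: 0={lead,b=5,log=-}
step 6 deliver 0→2: 2={foll,b=5,log=-}
step 7 deliver 2→0: —
step 8 deliver 0→1: 1={foll,b=5,log=-}
step 9 deliver 1→0: —
step 10 propose(0,'w'): —
step 11 deliver 0→1: 1={foll,b=5,log=w}
step 12 deliver 1→0: —
step 13 deliver 0→3: 3={foll,b=5,log=w}
step 14 deliver 3→0: 0={lead,b=5,log=w}
step 15 deliver 2→0: —
step 16 deliver 0→2: 2={foll,b=5,log=w}
step 17 deliver 1→0: —
step 18 crash(4): 4={✗foll,b=5,log=-}

0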